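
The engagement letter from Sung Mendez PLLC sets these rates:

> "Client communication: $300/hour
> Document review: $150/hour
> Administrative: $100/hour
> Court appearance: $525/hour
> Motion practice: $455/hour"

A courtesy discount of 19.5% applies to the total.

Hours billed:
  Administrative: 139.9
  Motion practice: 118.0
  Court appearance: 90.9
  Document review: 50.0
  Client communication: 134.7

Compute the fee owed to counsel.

Client communication: 134.7 × $300 = $40,410.00
Document review: 50.0 × $150 = $7,500.00
Administrative: 139.9 × $100 = $13,990.00
Court appearance: 90.9 × $525 = $47,722.50
Motion practice: 118.0 × $455 = $53,690.00
Subtotal: $163,312.50
Less 19.5% discount: −$31,845.94
Total: $163,312.50 − $31,845.94 = $131,466.56

$131,466.56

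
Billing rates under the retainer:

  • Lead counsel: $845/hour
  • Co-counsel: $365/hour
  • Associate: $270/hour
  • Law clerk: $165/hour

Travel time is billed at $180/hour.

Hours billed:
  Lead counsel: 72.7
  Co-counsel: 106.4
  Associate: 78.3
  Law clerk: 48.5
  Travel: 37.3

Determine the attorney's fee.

Lead counsel: 72.7 × $845 = $61,431.50
Co-counsel: 106.4 × $365 = $38,836.00
Associate: 78.3 × $270 = $21,141.00
Law clerk: 48.5 × $165 = $8,002.50
Subtotal: $61,431.50 + $38,836.00 + $21,141.00 + $8,002.50 = $129,411.00
Travel: 37.3 × $180 = $6,714.00
Total: $129,411.00 + $6,714.00 = $136,125.00

$136,125.00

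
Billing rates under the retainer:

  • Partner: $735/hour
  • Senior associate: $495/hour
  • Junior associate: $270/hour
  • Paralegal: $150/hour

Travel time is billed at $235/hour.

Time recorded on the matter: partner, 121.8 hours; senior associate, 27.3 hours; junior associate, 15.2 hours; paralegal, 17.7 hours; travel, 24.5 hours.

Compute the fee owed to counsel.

Partner: 121.8 × $735 = $89,523.00
Senior associate: 27.3 × $495 = $13,513.50
Junior associate: 15.2 × $270 = $4,104.00
Paralegal: 17.7 × $150 = $2,655.00
Subtotal: $89,523.00 + $13,513.50 + $4,104.00 + $2,655.00 = $109,795.50
Travel: 24.5 × $235 = $5,757.50
Total: $109,795.50 + $5,757.50 = $115,553.00

$115,553.00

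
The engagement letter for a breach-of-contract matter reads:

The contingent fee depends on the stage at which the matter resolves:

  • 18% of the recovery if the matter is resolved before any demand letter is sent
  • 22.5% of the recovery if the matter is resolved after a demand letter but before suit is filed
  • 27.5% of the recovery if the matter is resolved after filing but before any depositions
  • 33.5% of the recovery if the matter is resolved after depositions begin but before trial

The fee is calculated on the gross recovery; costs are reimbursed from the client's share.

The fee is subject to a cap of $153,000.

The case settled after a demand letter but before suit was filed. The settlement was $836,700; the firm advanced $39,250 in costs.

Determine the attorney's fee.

$153,000.00

Fee base is the gross recovery, $836,700; costs are reimbursed separately.
The matter settled after a demand letter but before suit was filed, so the 22.5% rate applies.
$836,700 × 22.5% = $188,257.50
$188,257.50 exceeds the $153,000 cap, so the fee is capped at $153,000.00.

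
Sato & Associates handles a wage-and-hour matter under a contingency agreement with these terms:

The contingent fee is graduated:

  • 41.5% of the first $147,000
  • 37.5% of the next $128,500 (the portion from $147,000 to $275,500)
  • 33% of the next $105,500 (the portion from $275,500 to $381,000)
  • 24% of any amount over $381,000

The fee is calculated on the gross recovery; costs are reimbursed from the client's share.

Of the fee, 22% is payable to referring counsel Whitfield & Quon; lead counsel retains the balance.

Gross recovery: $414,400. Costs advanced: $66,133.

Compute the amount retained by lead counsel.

$118,578.33

Fee base is the gross recovery, $414,400; costs are reimbursed separately.
First $147,000 at 41.5% = $61,005.00
Next $128,500 at 37.5% = $48,187.50
Next $105,500 at 33% = $34,815.00
Remaining $33,400 at 24% = $8,016.00
Fee: $61,005.00 + $48,187.50 + $34,815.00 + $8,016.00 = $152,023.50
Referral share: 22% of $152,023.50 = $33,445.17; lead counsel retains $152,023.50 − $33,445.17 = $118,578.33.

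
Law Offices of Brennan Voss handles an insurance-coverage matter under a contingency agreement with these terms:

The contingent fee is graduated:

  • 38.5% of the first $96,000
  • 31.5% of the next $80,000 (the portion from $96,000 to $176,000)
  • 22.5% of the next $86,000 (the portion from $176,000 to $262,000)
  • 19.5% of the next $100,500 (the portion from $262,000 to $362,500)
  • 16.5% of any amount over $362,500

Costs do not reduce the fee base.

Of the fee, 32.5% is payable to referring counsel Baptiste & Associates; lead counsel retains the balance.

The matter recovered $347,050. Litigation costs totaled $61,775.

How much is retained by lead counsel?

Fee base is the gross recovery, $347,050; costs are reimbursed separately.
First $96,000 at 38.5% = $36,960.00
Next $80,000 at 31.5% = $25,200.00
Next $86,000 at 22.5% = $19,350.00
Remaining $85,050 at 19.5% = $16,584.75
Fee: $36,960.00 + $25,200.00 + $19,350.00 + $16,584.75 = $98,094.75
Referral share: 32.5% of $98,094.75 = $31,880.79; lead counsel retains $98,094.75 − $31,880.79 = $66,213.96.

$66,213.96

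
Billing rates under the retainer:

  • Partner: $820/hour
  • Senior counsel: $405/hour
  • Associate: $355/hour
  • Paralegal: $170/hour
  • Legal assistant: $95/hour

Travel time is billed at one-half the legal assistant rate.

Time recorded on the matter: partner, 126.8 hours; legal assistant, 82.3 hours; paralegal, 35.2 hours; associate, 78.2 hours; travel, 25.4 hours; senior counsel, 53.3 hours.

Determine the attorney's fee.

Partner: 126.8 × $820 = $103,976.00
Senior counsel: 53.3 × $405 = $21,586.50
Associate: 78.2 × $355 = $27,761.00
Paralegal: 35.2 × $170 = $5,984.00
Legal assistant: 82.3 × $95 = $7,818.50
Subtotal: $103,976.00 + $21,586.50 + $27,761.00 + $5,984.00 + $7,818.50 = $167,126.00
Travel: 25.4 × ($95 ÷ 2) = 25.4 × $47.50 = $1,206.50
Total: $167,126.00 + $1,206.50 = $168,332.50

$168,332.50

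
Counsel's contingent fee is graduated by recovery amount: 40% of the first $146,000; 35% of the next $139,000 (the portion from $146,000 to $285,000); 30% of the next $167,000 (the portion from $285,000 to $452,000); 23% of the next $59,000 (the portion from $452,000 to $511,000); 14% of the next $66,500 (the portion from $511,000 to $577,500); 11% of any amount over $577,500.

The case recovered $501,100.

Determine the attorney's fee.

$168,443.00

First $146,000 at 40% = $58,400.00
Next $139,000 at 35% = $48,650.00
Next $167,000 at 30% = $50,100.00
Remaining $49,100 at 23% = $11,293.00
Fee: $58,400.00 + $48,650.00 + $50,100.00 + $11,293.00 = $168,443.00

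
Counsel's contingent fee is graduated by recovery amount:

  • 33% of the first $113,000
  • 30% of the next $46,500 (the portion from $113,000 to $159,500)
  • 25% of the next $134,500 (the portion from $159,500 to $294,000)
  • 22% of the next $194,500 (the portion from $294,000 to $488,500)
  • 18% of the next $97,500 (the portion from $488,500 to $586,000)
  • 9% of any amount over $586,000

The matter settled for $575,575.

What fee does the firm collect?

First $113,000 at 33% = $37,290.00
Next $46,500 at 30% = $13,950.00
Next $134,500 at 25% = $33,625.00
Next $194,500 at 22% = $42,790.00
Remaining $87,075 at 18% = $15,673.50
Fee: $37,290.00 + $13,950.00 + $33,625.00 + $42,790.00 + $15,673.50 = $143,328.50

$143,328.50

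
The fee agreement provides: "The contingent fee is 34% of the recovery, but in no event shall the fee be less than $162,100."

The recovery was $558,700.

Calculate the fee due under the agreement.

$189,958.00

34% of $558,700 = $189,958.00
That exceeds the $162,100 minimum.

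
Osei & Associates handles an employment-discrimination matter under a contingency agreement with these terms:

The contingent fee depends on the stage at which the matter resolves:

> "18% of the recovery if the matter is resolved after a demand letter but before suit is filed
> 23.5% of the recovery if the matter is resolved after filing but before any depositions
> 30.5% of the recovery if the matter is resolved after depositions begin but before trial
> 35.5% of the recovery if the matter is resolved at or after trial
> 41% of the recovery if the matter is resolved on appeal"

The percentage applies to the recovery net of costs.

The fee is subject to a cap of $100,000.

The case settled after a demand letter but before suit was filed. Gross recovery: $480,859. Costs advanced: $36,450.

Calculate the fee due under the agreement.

$79,993.62

Fee base (net of costs): $480,859 − $36,450 = $444,409
The matter settled after a demand letter but before suit was filed, so the 18% rate applies.
$444,409 × 18% = $79,993.62
$79,993.62 is under the $100,000 cap.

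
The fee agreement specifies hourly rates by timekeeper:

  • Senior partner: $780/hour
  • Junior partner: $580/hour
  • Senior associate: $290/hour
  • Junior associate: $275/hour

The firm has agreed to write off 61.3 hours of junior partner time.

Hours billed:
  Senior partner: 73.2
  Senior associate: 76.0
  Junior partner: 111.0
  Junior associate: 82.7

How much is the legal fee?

Senior partner: 73.2 × $780 = $57,096.00
Junior partner: 111.0 × $580 = $64,380.00
Senior associate: 76.0 × $290 = $22,040.00
Junior associate: 82.7 × $275 = $22,742.50
Subtotal: $166,258.50
Write-off: 61.3 × $580 = $35,554.00
Total: $166,258.50 − $35,554.00 = $130,704.50

$130,704.50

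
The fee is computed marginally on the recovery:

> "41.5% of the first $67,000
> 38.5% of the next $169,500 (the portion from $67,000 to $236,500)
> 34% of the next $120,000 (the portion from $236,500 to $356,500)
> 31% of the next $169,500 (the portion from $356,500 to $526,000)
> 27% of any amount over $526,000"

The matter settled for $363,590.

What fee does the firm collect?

$136,060.40

First $67,000 at 41.5% = $27,805.00
Next $169,500 at 38.5% = $65,257.50
Next $120,000 at 34% = $40,800.00
Remaining $7,090 at 31% = $2,197.90
Fee: $27,805.00 + $65,257.50 + $40,800.00 + $2,197.90 = $136,060.40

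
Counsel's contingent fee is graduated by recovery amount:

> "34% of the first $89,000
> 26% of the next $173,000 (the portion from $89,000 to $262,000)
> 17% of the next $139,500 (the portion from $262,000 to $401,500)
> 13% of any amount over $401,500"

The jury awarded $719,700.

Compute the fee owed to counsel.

First $89,000 at 34% = $30,260.00
Next $173,000 at 26% = $44,980.00
Next $139,500 at 17% = $23,715.00
Remaining $318,200 at 13% = $41,366.00
Fee: $30,260.00 + $44,980.00 + $23,715.00 + $41,366.00 = $140,321.00

$140,321.00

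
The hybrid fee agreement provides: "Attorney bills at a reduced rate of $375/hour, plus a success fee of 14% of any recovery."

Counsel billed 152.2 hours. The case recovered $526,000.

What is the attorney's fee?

Hourly: 152.2 × $375 = $57,075.00
Success fee: 14% of $526,000 = $73,640.00
Total: $57,075.00 + $73,640.00 = $130,715.00

$130,715.00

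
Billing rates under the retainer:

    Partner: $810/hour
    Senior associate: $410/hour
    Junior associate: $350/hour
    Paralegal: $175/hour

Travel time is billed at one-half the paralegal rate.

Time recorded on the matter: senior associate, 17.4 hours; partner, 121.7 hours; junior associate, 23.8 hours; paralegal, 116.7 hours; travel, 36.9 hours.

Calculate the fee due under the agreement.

$137,692.25

Partner: 121.7 × $810 = $98,577.00
Senior associate: 17.4 × $410 = $7,134.00
Junior associate: 23.8 × $350 = $8,330.00
Paralegal: 116.7 × $175 = $20,422.50
Subtotal: $98,577.00 + $7,134.00 + $8,330.00 + $20,422.50 = $134,463.50
Travel: 36.9 × ($175 ÷ 2) = 36.9 × $87.50 = $3,228.75
Total: $134,463.50 + $3,228.75 = $137,692.25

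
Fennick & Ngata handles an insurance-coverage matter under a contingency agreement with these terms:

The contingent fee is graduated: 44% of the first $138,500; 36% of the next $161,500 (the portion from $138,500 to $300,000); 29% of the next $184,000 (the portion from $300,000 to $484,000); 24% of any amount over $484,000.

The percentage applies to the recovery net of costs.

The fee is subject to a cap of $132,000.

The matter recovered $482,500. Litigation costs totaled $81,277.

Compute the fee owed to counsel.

$132,000.00

Fee base (net of costs): $482,500 − $81,277 = $401,223
First $138,500 at 44% = $60,940.00
Next $161,500 at 36% = $58,140.00
Remaining $101,223 at 29% = $29,354.67
Fee: $60,940.00 + $58,140.00 + $29,354.67 = $148,434.67
$148,434.67 exceeds the $132,000 cap, so the fee is capped at $132,000.00.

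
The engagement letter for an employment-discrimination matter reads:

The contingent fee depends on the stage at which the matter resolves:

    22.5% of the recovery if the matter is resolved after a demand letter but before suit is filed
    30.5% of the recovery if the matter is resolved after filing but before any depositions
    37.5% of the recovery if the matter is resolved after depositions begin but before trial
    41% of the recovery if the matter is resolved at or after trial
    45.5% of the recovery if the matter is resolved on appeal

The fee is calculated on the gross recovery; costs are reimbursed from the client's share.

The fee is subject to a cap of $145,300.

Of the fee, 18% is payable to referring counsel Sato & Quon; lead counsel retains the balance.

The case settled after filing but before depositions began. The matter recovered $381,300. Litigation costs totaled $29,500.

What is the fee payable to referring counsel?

Fee base is the gross recovery, $381,300; costs are reimbursed separately.
The matter settled after filing but before depositions began, so the 30.5% rate applies.
$381,300 × 30.5% = $116,296.50
$116,296.50 is under the $145,300 cap.
Referral share: 18% of $116,296.50 = $20,933.37; lead counsel retains $116,296.50 − $20,933.37 = $95,363.13.

$20,933.37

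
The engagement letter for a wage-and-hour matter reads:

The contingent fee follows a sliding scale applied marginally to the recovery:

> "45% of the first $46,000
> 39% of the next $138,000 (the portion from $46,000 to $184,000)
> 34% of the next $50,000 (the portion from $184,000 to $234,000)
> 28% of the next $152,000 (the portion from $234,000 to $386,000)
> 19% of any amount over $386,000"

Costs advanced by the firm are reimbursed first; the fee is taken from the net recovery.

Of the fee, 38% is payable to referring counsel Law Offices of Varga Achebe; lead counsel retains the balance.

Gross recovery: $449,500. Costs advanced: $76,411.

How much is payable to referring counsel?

$49,576.67

Fee base (net of costs): $449,500 − $76,411 = $373,089
First $46,000 at 45% = $20,700.00
Next $138,000 at 39% = $53,820.00
Next $50,000 at 34% = $17,000.00
Remaining $139,089 at 28% = $38,944.92
Fee: $20,700.00 + $53,820.00 + $17,000.00 + $38,944.92 = $130,464.92
Referral share: 38% of $130,464.92 = $49,576.67; lead counsel retains $130,464.92 − $49,576.67 = $80,888.25.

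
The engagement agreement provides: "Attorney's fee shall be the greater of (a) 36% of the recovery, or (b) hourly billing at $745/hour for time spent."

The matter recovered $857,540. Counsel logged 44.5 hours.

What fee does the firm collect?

$308,714.40

(a) 36% of $857,540 = $308,714.40
(b) 44.5 × $745 = $33,152.50
The greater is (a): $308,714.40.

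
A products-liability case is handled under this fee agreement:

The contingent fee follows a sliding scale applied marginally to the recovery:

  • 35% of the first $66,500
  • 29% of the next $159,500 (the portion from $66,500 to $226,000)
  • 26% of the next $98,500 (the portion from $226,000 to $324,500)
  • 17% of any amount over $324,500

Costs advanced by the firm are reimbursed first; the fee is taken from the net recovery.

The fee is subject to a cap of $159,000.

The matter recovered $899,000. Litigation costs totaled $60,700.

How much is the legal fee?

$159,000.00

Fee base (net of costs): $899,000 − $60,700 = $838,300
First $66,500 at 35% = $23,275.00
Next $159,500 at 29% = $46,255.00
Next $98,500 at 26% = $25,610.00
Remaining $513,800 at 17% = $87,346.00
Fee: $23,275.00 + $46,255.00 + $25,610.00 + $87,346.00 = $182,486.00
$182,486.00 exceeds the $159,000 cap, so the fee is capped at $159,000.00.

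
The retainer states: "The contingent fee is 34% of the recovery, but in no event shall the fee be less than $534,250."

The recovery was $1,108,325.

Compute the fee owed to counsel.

34% of $1,108,325 = $376,830.50
That is below the $534,250 minimum, so the minimum applies.

$534,250.00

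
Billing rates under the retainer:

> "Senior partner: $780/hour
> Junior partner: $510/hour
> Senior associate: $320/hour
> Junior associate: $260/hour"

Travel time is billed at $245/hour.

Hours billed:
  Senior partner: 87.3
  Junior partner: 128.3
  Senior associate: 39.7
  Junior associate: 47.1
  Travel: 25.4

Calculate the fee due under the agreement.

Senior partner: 87.3 × $780 = $68,094.00
Junior partner: 128.3 × $510 = $65,433.00
Senior associate: 39.7 × $320 = $12,704.00
Junior associate: 47.1 × $260 = $12,246.00
Subtotal: $68,094.00 + $65,433.00 + $12,704.00 + $12,246.00 = $158,477.00
Travel: 25.4 × $245 = $6,223.00
Total: $158,477.00 + $6,223.00 = $164,700.00

$164,700.00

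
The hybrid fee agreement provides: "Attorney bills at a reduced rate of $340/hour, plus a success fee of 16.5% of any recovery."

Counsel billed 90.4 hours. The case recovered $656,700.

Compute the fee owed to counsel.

Hourly: 90.4 × $340 = $30,736.00
Success fee: 16.5% of $656,700 = $108,355.50
Total: $30,736.00 + $108,355.50 = $139,091.50

$139,091.50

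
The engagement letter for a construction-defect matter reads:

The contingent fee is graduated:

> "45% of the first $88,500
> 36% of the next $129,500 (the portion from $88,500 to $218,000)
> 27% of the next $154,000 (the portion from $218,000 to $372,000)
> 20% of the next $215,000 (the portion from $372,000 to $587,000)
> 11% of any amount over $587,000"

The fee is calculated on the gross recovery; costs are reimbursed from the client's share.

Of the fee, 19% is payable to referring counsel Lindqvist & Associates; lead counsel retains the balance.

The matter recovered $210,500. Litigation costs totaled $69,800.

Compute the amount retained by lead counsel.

$67,833.45

Fee base is the gross recovery, $210,500; costs are reimbursed separately.
First $88,500 at 45% = $39,825.00
Remaining $122,000 at 36% = $43,920.00
Fee: $39,825.00 + $43,920.00 = $83,745.00
Referral share: 19% of $83,745.00 = $15,911.55; lead counsel retains $83,745.00 − $15,911.55 = $67,833.45.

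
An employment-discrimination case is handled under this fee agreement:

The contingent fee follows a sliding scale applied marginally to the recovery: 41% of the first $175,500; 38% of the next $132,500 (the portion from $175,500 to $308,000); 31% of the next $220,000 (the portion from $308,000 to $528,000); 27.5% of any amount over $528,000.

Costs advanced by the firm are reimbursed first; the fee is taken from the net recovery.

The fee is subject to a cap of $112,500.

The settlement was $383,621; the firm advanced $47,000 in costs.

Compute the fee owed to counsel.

$112,500.00

Fee base (net of costs): $383,621 − $47,000 = $336,621
First $175,500 at 41% = $71,955.00
Next $132,500 at 38% = $50,350.00
Remaining $28,621 at 31% = $8,872.51
Fee: $71,955.00 + $50,350.00 + $8,872.51 = $131,177.51
$131,177.51 exceeds the $112,500 cap, so the fee is capped at $112,500.00.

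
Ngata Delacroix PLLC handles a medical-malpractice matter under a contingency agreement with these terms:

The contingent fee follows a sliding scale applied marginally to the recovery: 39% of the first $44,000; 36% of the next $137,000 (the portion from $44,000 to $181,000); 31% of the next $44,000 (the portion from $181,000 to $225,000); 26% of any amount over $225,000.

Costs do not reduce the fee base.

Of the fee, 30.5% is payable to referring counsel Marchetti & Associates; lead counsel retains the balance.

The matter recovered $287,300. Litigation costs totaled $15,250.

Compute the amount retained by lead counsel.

$66,941.01

Fee base is the gross recovery, $287,300; costs are reimbursed separately.
First $44,000 at 39% = $17,160.00
Next $137,000 at 36% = $49,320.00
Next $44,000 at 31% = $13,640.00
Remaining $62,300 at 26% = $16,198.00
Fee: $17,160.00 + $49,320.00 + $13,640.00 + $16,198.00 = $96,318.00
Referral share: 30.5% of $96,318.00 = $29,376.99; lead counsel retains $96,318.00 − $29,376.99 = $66,941.01.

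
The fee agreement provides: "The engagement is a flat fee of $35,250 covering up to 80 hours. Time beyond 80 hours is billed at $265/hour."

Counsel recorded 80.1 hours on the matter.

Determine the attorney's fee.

$35,276.50

Flat fee: $35,250.00
Excess hours: 80.1 − 80 = 0.1
Overrun: 0.1 × $265 = $26.50
Total: $35,250.00 + $26.50 = $35,276.50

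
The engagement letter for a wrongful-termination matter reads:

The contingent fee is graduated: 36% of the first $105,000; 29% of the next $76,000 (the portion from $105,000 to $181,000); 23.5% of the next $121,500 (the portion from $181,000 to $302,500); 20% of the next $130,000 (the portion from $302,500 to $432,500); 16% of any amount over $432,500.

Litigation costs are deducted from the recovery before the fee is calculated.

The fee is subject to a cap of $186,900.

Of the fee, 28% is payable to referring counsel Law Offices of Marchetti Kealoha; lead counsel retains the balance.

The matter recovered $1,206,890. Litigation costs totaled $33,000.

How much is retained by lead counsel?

Fee base (net of costs): $1,206,890 − $33,000 = $1,173,890
First $105,000 at 36% = $37,800.00
Next $76,000 at 29% = $22,040.00
Next $121,500 at 23.5% = $28,552.50
Next $130,000 at 20% = $26,000.00
Remaining $741,390 at 16% = $118,622.40
Fee: $37,800.00 + $22,040.00 + $28,552.50 + $26,000.00 + $118,622.40 = $233,014.90
$233,014.90 exceeds the $186,900 cap, so the fee is capped at $186,900.00.
Referral share: 28% of $186,900.00 = $52,332.00; lead counsel retains $186,900.00 − $52,332.00 = $134,568.00.

$134,568.00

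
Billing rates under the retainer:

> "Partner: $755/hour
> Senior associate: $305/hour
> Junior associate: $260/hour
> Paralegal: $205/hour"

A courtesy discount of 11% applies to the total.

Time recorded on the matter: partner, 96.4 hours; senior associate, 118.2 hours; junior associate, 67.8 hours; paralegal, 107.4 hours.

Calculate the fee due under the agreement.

$132,145.42

Partner: 96.4 × $755 = $72,782.00
Senior associate: 118.2 × $305 = $36,051.00
Junior associate: 67.8 × $260 = $17,628.00
Paralegal: 107.4 × $205 = $22,017.00
Subtotal: $148,478.00
Less 11% discount: −$16,332.58
Total: $148,478.00 − $16,332.58 = $132,145.42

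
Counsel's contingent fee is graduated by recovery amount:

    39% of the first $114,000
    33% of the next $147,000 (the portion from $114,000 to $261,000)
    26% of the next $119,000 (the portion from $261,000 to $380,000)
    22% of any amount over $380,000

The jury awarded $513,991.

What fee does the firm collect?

$153,388.02

First $114,000 at 39% = $44,460.00
Next $147,000 at 33% = $48,510.00
Next $119,000 at 26% = $30,940.00
Remaining $133,991 at 22% = $29,478.02
Fee: $44,460.00 + $48,510.00 + $30,940.00 + $29,478.02 = $153,388.02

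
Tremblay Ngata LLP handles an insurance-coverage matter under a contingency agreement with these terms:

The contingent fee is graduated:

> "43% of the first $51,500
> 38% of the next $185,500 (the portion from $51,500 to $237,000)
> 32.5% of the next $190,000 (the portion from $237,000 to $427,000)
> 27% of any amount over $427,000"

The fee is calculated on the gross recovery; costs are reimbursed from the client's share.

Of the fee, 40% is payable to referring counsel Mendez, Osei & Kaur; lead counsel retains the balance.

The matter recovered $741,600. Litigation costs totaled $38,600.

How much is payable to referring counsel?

Fee base is the gross recovery, $741,600; costs are reimbursed separately.
First $51,500 at 43% = $22,145.00
Next $185,500 at 38% = $70,490.00
Next $190,000 at 32.5% = $61,750.00
Remaining $314,600 at 27% = $84,942.00
Fee: $22,145.00 + $70,490.00 + $61,750.00 + $84,942.00 = $239,327.00
Referral share: 40% of $239,327.00 = $95,730.80; lead counsel retains $239,327.00 − $95,730.80 = $143,596.20.

$95,730.80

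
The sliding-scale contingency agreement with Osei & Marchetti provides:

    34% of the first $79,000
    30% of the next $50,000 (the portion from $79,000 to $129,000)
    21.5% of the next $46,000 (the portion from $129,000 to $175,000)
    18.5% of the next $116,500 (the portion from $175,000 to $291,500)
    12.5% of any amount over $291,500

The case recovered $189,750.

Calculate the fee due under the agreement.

First $79,000 at 34% = $26,860.00
Next $50,000 at 30% = $15,000.00
Next $46,000 at 21.5% = $9,890.00
Remaining $14,750 at 18.5% = $2,728.75
Fee: $26,860.00 + $15,000.00 + $9,890.00 + $2,728.75 = $54,478.75

$54,478.75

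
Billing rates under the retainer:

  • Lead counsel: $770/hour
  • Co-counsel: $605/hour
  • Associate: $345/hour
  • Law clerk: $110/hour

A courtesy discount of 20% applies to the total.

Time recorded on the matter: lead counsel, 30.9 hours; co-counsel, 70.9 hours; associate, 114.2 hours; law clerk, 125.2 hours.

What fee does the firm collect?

$95,886.80

Lead counsel: 30.9 × $770 = $23,793.00
Co-counsel: 70.9 × $605 = $42,894.50
Associate: 114.2 × $345 = $39,399.00
Law clerk: 125.2 × $110 = $13,772.00
Subtotal: $119,858.50
Less 20% discount: −$23,971.70
Total: $119,858.50 − $23,971.70 = $95,886.80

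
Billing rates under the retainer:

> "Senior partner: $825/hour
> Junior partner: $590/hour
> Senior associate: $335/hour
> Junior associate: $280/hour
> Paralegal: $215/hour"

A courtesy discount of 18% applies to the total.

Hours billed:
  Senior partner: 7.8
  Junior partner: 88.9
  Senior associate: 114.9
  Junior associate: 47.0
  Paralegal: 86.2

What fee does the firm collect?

Senior partner: 7.8 × $825 = $6,435.00
Junior partner: 88.9 × $590 = $52,451.00
Senior associate: 114.9 × $335 = $38,491.50
Junior associate: 47.0 × $280 = $13,160.00
Paralegal: 86.2 × $215 = $18,533.00
Subtotal: $129,070.50
Less 18% discount: −$23,232.69
Total: $129,070.50 − $23,232.69 = $105,837.81

$105,837.81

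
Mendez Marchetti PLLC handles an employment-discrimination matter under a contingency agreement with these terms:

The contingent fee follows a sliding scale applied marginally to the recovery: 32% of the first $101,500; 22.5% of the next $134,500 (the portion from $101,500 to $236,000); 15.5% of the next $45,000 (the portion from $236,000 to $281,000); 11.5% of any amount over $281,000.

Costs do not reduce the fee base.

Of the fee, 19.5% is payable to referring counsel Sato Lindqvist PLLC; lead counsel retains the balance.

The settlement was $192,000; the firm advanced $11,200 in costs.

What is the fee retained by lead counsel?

Fee base is the gross recovery, $192,000; costs are reimbursed separately.
First $101,500 at 32% = $32,480.00
Remaining $90,500 at 22.5% = $20,362.50
Fee: $32,480.00 + $20,362.50 = $52,842.50
Referral share: 19.5% of $52,842.50 = $10,304.29; lead counsel retains $52,842.50 − $10,304.29 = $42,538.21.

$42,538.21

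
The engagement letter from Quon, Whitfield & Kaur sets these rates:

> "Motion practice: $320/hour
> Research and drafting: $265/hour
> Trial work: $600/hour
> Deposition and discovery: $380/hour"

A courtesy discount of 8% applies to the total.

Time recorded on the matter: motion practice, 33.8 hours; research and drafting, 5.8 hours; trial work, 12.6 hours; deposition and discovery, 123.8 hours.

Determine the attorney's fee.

$61,600.44

Motion practice: 33.8 × $320 = $10,816.00
Research and drafting: 5.8 × $265 = $1,537.00
Trial work: 12.6 × $600 = $7,560.00
Deposition and discovery: 123.8 × $380 = $47,044.00
Subtotal: $66,957.00
Less 8% discount: −$5,356.56
Total: $66,957.00 − $5,356.56 = $61,600.44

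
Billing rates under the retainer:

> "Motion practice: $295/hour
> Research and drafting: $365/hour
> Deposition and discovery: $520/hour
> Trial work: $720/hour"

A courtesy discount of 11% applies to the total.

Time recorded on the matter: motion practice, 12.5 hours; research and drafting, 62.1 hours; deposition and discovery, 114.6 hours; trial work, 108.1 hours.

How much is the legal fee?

Motion practice: 12.5 × $295 = $3,687.50
Research and drafting: 62.1 × $365 = $22,666.50
Deposition and discovery: 114.6 × $520 = $59,592.00
Trial work: 108.1 × $720 = $77,832.00
Subtotal: $163,778.00
Less 11% discount: −$18,015.58
Total: $163,778.00 − $18,015.58 = $145,762.42

$145,762.42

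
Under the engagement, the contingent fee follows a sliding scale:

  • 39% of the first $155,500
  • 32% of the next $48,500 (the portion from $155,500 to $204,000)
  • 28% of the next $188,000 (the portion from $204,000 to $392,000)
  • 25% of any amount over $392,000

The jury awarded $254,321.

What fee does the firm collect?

$90,254.88

First $155,500 at 39% = $60,645.00
Next $48,500 at 32% = $15,520.00
Remaining $50,321 at 28% = $14,089.88
Fee: $60,645.00 + $15,520.00 + $14,089.88 = $90,254.88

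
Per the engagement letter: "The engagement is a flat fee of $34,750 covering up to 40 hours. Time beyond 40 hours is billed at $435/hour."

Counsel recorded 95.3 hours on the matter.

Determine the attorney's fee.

Flat fee: $34,750.00
Excess hours: 95.3 − 40 = 55.3
Overrun: 55.3 × $435 = $24,055.50
Total: $34,750.00 + $24,055.50 = $58,805.50

$58,805.50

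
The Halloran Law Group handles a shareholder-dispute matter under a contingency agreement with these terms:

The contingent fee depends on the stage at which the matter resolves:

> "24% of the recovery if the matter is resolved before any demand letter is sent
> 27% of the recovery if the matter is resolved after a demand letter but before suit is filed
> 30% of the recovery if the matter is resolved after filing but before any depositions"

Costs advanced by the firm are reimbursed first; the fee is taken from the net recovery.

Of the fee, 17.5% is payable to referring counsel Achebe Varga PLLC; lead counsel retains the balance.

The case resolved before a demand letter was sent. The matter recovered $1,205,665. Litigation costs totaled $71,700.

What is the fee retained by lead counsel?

Fee base (net of costs): $1,205,665 − $71,700 = $1,133,965
The matter resolved before a demand letter was sent, so the 24% rate applies.
$1,133,965 × 24% = $272,151.60
Referral share: 17.5% of $272,151.60 = $47,626.53; lead counsel retains $272,151.60 − $47,626.53 = $224,525.07.

$224,525.07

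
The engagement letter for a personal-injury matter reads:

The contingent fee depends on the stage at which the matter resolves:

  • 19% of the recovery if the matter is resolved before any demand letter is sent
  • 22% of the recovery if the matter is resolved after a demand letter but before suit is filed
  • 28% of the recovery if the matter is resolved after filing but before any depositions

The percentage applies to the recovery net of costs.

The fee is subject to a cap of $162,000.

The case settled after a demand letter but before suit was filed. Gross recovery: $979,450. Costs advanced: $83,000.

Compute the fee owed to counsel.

$162,000.00

Fee base (net of costs): $979,450 − $83,000 = $896,450
The matter settled after a demand letter but before suit was filed, so the 22% rate applies.
$896,450 × 22% = $197,219.00
$197,219.00 exceeds the $162,000 cap, so the fee is capped at $162,000.00.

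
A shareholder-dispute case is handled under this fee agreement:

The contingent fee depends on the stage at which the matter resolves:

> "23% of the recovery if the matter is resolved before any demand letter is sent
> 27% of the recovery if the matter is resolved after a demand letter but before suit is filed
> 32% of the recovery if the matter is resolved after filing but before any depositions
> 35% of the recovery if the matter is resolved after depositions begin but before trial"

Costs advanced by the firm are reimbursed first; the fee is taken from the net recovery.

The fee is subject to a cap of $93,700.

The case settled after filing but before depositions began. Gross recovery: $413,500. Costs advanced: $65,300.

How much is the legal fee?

Fee base (net of costs): $413,500 − $65,300 = $348,200
The matter settled after filing but before depositions began, so the 32% rate applies.
$348,200 × 32% = $111,424.00
$111,424.00 exceeds the $93,700 cap, so the fee is capped at $93,700.00.

$93,700.00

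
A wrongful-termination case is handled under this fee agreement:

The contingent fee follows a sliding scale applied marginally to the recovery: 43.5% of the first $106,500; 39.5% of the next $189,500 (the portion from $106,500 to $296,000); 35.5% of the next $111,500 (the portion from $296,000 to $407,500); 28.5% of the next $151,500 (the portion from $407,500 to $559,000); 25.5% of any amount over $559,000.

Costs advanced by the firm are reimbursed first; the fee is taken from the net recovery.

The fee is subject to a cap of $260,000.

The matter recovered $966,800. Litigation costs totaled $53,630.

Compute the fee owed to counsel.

Fee base (net of costs): $966,800 − $53,630 = $913,170
First $106,500 at 43.5% = $46,327.50
Next $189,500 at 39.5% = $74,852.50
Next $111,500 at 35.5% = $39,582.50
Next $151,500 at 28.5% = $43,177.50
Remaining $354,170 at 25.5% = $90,313.35
Fee: $46,327.50 + $74,852.50 + $39,582.50 + $43,177.50 + $90,313.35 = $294,253.35
$294,253.35 exceeds the $260,000 cap, so the fee is capped at $260,000.00.

$260,000.00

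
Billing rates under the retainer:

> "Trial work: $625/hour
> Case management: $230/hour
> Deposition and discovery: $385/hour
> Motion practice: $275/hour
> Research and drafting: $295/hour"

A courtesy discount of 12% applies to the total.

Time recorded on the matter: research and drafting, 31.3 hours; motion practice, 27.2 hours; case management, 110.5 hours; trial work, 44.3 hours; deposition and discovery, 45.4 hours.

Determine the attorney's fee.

Trial work: 44.3 × $625 = $27,687.50
Case management: 110.5 × $230 = $25,415.00
Deposition and discovery: 45.4 × $385 = $17,479.00
Motion practice: 27.2 × $275 = $7,480.00
Research and drafting: 31.3 × $295 = $9,233.50
Subtotal: $87,295.00
Less 12% discount: −$10,475.40
Total: $87,295.00 − $10,475.40 = $76,819.60

$76,819.60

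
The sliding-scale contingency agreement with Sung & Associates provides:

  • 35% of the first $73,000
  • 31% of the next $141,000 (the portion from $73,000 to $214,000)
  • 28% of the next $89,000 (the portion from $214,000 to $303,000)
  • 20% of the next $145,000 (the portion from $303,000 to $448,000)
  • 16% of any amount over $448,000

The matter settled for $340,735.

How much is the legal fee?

$101,727.00

First $73,000 at 35% = $25,550.00
Next $141,000 at 31% = $43,710.00
Next $89,000 at 28% = $24,920.00
Remaining $37,735 at 20% = $7,547.00
Fee: $25,550.00 + $43,710.00 + $24,920.00 + $7,547.00 = $101,727.00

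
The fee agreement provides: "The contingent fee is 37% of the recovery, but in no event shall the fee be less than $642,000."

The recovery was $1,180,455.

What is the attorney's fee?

37% of $1,180,455 = $436,768.35
That is below the $642,000 minimum, so the minimum applies.

$642,000.00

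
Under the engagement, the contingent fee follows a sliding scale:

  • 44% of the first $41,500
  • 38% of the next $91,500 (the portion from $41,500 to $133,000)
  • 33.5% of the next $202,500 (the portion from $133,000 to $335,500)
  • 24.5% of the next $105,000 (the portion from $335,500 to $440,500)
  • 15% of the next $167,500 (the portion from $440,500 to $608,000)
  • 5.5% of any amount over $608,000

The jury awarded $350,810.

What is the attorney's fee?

First $41,500 at 44% = $18,260.00
Next $91,500 at 38% = $34,770.00
Next $202,500 at 33.5% = $67,837.50
Remaining $15,310 at 24.5% = $3,750.95
Fee: $18,260.00 + $34,770.00 + $67,837.50 + $3,750.95 = $124,618.45

$124,618.45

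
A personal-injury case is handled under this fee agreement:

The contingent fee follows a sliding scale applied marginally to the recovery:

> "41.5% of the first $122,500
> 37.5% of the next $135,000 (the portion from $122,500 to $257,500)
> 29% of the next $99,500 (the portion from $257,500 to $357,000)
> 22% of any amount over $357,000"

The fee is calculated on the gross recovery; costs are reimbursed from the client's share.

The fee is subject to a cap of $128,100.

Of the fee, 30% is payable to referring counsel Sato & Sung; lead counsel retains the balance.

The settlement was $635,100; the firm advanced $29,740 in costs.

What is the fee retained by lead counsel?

Fee base is the gross recovery, $635,100; costs are reimbursed separately.
First $122,500 at 41.5% = $50,837.50
Next $135,000 at 37.5% = $50,625.00
Next $99,500 at 29% = $28,855.00
Remaining $278,100 at 22% = $61,182.00
Fee: $50,837.50 + $50,625.00 + $28,855.00 + $61,182.00 = $191,499.50
$191,499.50 exceeds the $128,100 cap, so the fee is capped at $128,100.00.
Referral share: 30% of $128,100.00 = $38,430.00; lead counsel retains $128,100.00 − $38,430.00 = $89,670.00.

$89,670.00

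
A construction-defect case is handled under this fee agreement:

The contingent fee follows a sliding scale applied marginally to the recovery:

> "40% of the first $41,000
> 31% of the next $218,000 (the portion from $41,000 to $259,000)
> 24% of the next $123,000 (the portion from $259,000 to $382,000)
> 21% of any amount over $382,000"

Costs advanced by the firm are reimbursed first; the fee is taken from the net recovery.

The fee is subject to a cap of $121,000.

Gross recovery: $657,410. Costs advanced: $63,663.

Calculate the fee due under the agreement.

Fee base (net of costs): $657,410 − $63,663 = $593,747
First $41,000 at 40% = $16,400.00
Next $218,000 at 31% = $67,580.00
Next $123,000 at 24% = $29,520.00
Remaining $211,747 at 21% = $44,466.87
Fee: $16,400.00 + $67,580.00 + $29,520.00 + $44,466.87 = $157,966.87
$157,966.87 exceeds the $121,000 cap, so the fee is capped at $121,000.00.

$121,000.00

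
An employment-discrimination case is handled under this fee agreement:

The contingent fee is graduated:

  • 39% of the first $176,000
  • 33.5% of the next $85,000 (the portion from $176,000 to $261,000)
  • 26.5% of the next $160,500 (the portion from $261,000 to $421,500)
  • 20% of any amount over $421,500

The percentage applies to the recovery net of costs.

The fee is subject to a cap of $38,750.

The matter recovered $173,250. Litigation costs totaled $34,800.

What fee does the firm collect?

$38,750.00

Fee base (net of costs): $173,250 − $34,800 = $138,450
First $138,450 at 39% = $53,995.50
$53,995.50 exceeds the $38,750 cap, so the fee is capped at $38,750.00.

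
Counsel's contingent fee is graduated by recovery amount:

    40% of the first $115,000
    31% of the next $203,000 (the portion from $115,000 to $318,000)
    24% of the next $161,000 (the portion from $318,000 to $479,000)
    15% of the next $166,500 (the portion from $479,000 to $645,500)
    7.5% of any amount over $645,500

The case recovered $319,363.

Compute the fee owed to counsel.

First $115,000 at 40% = $46,000.00
Next $203,000 at 31% = $62,930.00
Remaining $1,363 at 24% = $327.12
Fee: $46,000.00 + $62,930.00 + $327.12 = $109,257.12

$109,257.12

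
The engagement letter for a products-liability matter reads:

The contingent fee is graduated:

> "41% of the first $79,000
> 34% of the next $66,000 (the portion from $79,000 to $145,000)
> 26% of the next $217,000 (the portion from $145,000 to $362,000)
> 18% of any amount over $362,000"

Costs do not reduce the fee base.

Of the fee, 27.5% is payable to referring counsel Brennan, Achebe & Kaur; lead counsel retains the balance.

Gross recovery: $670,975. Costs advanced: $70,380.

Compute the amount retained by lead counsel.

$120,977.49

Fee base is the gross recovery, $670,975; costs are reimbursed separately.
First $79,000 at 41% = $32,390.00
Next $66,000 at 34% = $22,440.00
Next $217,000 at 26% = $56,420.00
Remaining $308,975 at 18% = $55,615.50
Fee: $32,390.00 + $22,440.00 + $56,420.00 + $55,615.50 = $166,865.50
Referral share: 27.5% of $166,865.50 = $45,888.01; lead counsel retains $166,865.50 − $45,888.01 = $120,977.49.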